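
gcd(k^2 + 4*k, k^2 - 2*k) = k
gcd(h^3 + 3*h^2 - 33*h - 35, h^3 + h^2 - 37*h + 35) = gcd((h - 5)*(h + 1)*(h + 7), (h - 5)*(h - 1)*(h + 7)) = h^2 + 2*h - 35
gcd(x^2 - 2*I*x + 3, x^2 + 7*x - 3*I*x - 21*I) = x - 3*I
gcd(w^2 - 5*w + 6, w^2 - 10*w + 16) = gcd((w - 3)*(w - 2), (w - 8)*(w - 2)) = w - 2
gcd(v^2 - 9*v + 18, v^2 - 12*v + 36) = v - 6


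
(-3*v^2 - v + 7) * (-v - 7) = 3*v^3 + 22*v^2 - 49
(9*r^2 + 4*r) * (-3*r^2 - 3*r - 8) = -27*r^4 - 39*r^3 - 84*r^2 - 32*r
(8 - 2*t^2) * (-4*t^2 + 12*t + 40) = 8*t^4 - 24*t^3 - 112*t^2 + 96*t + 320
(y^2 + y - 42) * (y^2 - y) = y^4 - 43*y^2 + 42*y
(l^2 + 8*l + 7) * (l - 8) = l^3 - 57*l - 56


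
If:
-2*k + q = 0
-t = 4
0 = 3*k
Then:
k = 0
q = 0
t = -4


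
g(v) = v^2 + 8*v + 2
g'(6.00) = 20.00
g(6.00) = 86.00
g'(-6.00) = -4.00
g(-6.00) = -10.00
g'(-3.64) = 0.72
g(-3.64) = -13.87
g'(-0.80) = 6.40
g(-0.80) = -3.76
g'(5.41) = 18.82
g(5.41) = 74.55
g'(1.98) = 11.96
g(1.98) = 21.76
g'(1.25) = 10.50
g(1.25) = 13.56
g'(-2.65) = 2.70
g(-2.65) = -12.18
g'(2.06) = 12.12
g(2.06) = 22.72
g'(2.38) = 12.76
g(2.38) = 26.70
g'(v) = 2*v + 8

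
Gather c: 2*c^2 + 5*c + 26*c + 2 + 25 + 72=2*c^2 + 31*c + 99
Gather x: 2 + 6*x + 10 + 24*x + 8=30*x + 20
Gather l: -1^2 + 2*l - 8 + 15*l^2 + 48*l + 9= 15*l^2 + 50*l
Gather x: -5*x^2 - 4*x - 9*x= -5*x^2 - 13*x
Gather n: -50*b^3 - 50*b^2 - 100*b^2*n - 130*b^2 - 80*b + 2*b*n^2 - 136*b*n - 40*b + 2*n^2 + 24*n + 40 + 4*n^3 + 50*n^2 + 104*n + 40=-50*b^3 - 180*b^2 - 120*b + 4*n^3 + n^2*(2*b + 52) + n*(-100*b^2 - 136*b + 128) + 80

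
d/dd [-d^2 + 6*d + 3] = 6 - 2*d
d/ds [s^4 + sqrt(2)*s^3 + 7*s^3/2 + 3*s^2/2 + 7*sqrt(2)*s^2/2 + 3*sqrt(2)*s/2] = 4*s^3 + 3*sqrt(2)*s^2 + 21*s^2/2 + 3*s + 7*sqrt(2)*s + 3*sqrt(2)/2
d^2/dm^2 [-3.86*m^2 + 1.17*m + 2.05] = -7.72000000000000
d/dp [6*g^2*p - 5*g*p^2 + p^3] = 6*g^2 - 10*g*p + 3*p^2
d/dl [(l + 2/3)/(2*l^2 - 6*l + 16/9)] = 9*(-9*l^2 - 12*l + 26)/(2*(81*l^4 - 486*l^3 + 873*l^2 - 432*l + 64))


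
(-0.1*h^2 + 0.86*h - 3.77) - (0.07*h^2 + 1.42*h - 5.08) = -0.17*h^2 - 0.56*h + 1.31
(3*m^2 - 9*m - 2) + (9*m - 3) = 3*m^2 - 5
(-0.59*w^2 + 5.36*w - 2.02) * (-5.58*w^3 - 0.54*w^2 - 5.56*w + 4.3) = 3.2922*w^5 - 29.5902*w^4 + 11.6576*w^3 - 31.2478*w^2 + 34.2792*w - 8.686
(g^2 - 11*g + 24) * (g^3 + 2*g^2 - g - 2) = g^5 - 9*g^4 + g^3 + 57*g^2 - 2*g - 48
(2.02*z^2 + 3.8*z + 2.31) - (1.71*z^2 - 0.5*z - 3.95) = 0.31*z^2 + 4.3*z + 6.26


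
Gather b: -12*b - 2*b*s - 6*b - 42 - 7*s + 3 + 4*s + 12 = b*(-2*s - 18) - 3*s - 27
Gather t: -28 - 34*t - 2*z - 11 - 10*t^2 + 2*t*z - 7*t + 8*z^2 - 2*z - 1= -10*t^2 + t*(2*z - 41) + 8*z^2 - 4*z - 40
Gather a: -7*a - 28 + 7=-7*a - 21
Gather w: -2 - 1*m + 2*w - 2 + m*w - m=-2*m + w*(m + 2) - 4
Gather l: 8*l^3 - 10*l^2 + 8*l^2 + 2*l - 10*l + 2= 8*l^3 - 2*l^2 - 8*l + 2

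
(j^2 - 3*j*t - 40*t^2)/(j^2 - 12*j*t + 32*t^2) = (-j - 5*t)/(-j + 4*t)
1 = 1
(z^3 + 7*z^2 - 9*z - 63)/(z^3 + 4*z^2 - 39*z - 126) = (z - 3)/(z - 6)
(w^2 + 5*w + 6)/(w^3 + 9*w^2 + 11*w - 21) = (w + 2)/(w^2 + 6*w - 7)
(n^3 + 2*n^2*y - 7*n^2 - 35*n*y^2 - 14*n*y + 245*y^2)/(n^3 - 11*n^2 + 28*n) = (n^2 + 2*n*y - 35*y^2)/(n*(n - 4))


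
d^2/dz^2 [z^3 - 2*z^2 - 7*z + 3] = 6*z - 4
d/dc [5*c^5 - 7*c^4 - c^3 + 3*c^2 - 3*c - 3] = 25*c^4 - 28*c^3 - 3*c^2 + 6*c - 3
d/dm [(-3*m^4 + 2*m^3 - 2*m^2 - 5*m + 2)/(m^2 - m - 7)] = (-6*m^5 + 11*m^4 + 80*m^3 - 35*m^2 + 24*m + 37)/(m^4 - 2*m^3 - 13*m^2 + 14*m + 49)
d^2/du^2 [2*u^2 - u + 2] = 4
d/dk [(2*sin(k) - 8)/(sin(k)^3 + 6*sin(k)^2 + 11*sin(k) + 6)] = 4*(-sin(k)^3 + 3*sin(k)^2 + 24*sin(k) + 25)*cos(k)/(sin(k)^3 + 6*sin(k)^2 + 11*sin(k) + 6)^2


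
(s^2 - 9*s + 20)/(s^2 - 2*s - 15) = (s - 4)/(s + 3)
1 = 1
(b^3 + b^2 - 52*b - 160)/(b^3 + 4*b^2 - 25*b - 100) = (b - 8)/(b - 5)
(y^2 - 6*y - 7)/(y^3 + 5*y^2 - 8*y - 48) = (y^2 - 6*y - 7)/(y^3 + 5*y^2 - 8*y - 48)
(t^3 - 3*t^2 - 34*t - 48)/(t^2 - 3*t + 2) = (t^3 - 3*t^2 - 34*t - 48)/(t^2 - 3*t + 2)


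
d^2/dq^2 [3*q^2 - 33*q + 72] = 6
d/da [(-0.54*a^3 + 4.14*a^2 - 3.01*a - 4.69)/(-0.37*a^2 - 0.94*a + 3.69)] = (0.1998*a^4 + 1.0152*a^3 - 10.9831*a^2 + 27.0826*a - 15.5155)/(0.1369*a^4 + 0.6956*a^3 - 1.847*a^2 - 6.9372*a + 13.6161)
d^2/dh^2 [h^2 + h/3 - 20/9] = 2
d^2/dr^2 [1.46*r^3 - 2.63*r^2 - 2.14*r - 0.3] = 8.76*r - 5.26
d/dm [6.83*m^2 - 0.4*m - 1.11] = 13.66*m - 0.4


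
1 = 1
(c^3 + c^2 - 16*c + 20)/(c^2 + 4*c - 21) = (c^3 + c^2 - 16*c + 20)/(c^2 + 4*c - 21)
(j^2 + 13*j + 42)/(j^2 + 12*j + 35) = (j + 6)/(j + 5)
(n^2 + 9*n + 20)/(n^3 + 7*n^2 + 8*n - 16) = (n + 5)/(n^2 + 3*n - 4)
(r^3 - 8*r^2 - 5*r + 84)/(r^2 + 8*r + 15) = (r^2 - 11*r + 28)/(r + 5)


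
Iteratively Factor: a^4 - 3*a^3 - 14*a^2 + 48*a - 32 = (a - 1)*(a^3 - 2*a^2 - 16*a + 32) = (a - 1)*(a + 4)*(a^2 - 6*a + 8) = (a - 2)*(a - 1)*(a + 4)*(a - 4)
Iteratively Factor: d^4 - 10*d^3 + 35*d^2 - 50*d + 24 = (d - 3)*(d^3 - 7*d^2 + 14*d - 8) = (d - 3)*(d - 1)*(d^2 - 6*d + 8) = (d - 3)*(d - 2)*(d - 1)*(d - 4)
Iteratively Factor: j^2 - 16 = (j - 4)*(j + 4)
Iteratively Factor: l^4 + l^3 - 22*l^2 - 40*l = (l + 4)*(l^3 - 3*l^2 - 10*l) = (l + 2)*(l + 4)*(l^2 - 5*l) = l*(l + 2)*(l + 4)*(l - 5)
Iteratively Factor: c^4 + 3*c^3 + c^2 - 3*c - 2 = (c + 1)*(c^3 + 2*c^2 - c - 2) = (c - 1)*(c + 1)*(c^2 + 3*c + 2) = (c - 1)*(c + 1)^2*(c + 2)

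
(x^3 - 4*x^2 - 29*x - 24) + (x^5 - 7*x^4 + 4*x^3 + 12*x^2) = x^5 - 7*x^4 + 5*x^3 + 8*x^2 - 29*x - 24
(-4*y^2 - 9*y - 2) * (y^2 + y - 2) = -4*y^4 - 13*y^3 - 3*y^2 + 16*y + 4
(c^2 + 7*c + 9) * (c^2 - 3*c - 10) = c^4 + 4*c^3 - 22*c^2 - 97*c - 90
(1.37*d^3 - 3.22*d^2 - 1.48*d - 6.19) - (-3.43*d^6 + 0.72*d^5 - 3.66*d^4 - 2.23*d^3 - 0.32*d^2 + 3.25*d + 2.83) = 3.43*d^6 - 0.72*d^5 + 3.66*d^4 + 3.6*d^3 - 2.9*d^2 - 4.73*d - 9.02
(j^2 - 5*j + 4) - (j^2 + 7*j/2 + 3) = 1 - 17*j/2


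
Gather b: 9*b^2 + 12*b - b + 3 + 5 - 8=9*b^2 + 11*b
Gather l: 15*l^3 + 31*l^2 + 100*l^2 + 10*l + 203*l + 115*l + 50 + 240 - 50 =15*l^3 + 131*l^2 + 328*l + 240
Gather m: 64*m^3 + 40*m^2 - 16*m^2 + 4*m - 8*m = 64*m^3 + 24*m^2 - 4*m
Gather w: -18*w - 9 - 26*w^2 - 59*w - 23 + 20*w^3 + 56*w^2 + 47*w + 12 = 20*w^3 + 30*w^2 - 30*w - 20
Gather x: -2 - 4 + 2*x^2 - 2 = 2*x^2 - 8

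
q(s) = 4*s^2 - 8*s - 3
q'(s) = 8*s - 8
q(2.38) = 0.62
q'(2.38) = 11.04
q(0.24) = -4.69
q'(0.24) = -6.08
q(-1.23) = 12.89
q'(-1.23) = -17.84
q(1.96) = -3.31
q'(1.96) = 7.68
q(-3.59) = 77.27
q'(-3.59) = -36.72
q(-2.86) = 52.60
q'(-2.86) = -30.88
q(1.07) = -6.98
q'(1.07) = 0.56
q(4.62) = 45.42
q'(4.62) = 28.96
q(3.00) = 9.00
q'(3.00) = 16.00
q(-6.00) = 189.00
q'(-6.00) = -56.00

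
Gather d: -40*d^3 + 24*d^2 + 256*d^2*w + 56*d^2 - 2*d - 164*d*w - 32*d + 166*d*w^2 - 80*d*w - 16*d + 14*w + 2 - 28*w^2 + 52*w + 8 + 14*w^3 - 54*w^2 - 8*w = -40*d^3 + d^2*(256*w + 80) + d*(166*w^2 - 244*w - 50) + 14*w^3 - 82*w^2 + 58*w + 10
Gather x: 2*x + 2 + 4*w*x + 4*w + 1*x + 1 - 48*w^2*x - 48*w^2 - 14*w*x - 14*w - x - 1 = -48*w^2 - 10*w + x*(-48*w^2 - 10*w + 2) + 2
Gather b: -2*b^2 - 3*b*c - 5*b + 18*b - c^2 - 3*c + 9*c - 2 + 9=-2*b^2 + b*(13 - 3*c) - c^2 + 6*c + 7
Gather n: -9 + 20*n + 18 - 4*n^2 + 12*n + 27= -4*n^2 + 32*n + 36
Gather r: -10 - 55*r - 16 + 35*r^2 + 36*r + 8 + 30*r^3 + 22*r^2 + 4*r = 30*r^3 + 57*r^2 - 15*r - 18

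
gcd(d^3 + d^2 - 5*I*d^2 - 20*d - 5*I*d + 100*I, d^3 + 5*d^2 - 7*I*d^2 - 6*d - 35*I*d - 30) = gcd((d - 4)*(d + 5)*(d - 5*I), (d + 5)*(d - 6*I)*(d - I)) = d + 5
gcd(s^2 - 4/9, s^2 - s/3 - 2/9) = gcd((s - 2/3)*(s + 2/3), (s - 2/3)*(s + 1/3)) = s - 2/3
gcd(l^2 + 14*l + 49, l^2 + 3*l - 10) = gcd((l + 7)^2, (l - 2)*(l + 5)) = 1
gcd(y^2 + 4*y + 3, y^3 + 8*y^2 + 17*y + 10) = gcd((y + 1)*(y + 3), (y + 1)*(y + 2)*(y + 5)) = y + 1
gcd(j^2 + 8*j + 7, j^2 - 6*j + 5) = 1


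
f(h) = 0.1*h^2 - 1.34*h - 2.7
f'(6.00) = -0.14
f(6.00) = -7.14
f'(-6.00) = -2.54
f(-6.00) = 8.94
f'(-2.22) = -1.78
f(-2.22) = 0.77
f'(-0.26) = -1.39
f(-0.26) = -2.34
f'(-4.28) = -2.20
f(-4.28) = 4.87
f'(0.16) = -1.31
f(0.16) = -2.91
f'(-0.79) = -1.50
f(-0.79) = -1.58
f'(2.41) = -0.86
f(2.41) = -5.35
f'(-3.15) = -1.97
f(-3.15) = 2.51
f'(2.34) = -0.87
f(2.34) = -5.29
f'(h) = 0.2*h - 1.34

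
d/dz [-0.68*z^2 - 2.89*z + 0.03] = -1.36*z - 2.89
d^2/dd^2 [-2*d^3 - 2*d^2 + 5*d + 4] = -12*d - 4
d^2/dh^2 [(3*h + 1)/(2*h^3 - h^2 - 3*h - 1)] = 2*(-(3*h + 1)*(-6*h^2 + 2*h + 3)^2 + (-18*h^2 + 6*h - (3*h + 1)*(6*h - 1) + 9)*(-2*h^3 + h^2 + 3*h + 1))/(-2*h^3 + h^2 + 3*h + 1)^3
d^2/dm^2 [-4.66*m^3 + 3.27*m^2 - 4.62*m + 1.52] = 6.54 - 27.96*m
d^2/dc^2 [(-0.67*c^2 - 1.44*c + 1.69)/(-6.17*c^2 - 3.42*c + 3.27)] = (81.362556*c^3 - 304.911528*c^2 - 39.64842*c - 61.191696)/(234.885113*c^6 + 390.586914*c^5 - 156.955545*c^4 - 374.00778*c^3 + 83.183895*c^2 + 109.709154*c - 34.965783)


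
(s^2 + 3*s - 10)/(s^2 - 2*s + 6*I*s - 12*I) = (s + 5)/(s + 6*I)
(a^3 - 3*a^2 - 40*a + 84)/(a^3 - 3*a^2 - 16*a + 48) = (a^3 - 3*a^2 - 40*a + 84)/(a^3 - 3*a^2 - 16*a + 48)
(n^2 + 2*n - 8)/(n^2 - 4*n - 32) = (n - 2)/(n - 8)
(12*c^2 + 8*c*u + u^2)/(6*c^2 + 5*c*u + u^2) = (6*c + u)/(3*c + u)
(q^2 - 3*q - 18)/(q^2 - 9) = (q - 6)/(q - 3)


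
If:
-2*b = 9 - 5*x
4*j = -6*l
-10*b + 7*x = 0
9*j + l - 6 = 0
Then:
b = 7/4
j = 18/25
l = -12/25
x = 5/2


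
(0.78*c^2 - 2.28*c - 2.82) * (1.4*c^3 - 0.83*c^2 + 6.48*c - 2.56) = 1.092*c^5 - 3.8394*c^4 + 2.9988*c^3 - 14.4306*c^2 - 12.4368*c + 7.2192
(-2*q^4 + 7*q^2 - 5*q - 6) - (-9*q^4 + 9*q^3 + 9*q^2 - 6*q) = 7*q^4 - 9*q^3 - 2*q^2 + q - 6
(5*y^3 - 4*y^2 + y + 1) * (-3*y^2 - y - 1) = -15*y^5 + 7*y^4 - 4*y^3 - 2*y - 1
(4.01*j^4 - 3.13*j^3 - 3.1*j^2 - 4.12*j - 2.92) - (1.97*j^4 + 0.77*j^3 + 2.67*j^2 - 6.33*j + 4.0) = 2.04*j^4 - 3.9*j^3 - 5.77*j^2 + 2.21*j - 6.92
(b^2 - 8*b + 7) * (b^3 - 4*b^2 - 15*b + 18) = b^5 - 12*b^4 + 24*b^3 + 110*b^2 - 249*b + 126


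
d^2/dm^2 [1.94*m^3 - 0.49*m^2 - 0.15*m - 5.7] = 11.64*m - 0.98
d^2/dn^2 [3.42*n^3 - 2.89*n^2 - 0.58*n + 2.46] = 20.52*n - 5.78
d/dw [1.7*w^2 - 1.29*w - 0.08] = 3.4*w - 1.29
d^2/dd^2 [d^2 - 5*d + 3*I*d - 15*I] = 2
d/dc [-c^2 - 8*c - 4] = -2*c - 8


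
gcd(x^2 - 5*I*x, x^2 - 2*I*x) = x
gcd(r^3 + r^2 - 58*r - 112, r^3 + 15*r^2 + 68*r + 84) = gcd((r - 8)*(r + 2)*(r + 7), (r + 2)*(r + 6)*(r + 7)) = r^2 + 9*r + 14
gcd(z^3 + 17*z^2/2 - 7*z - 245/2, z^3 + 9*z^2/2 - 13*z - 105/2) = z^2 + 3*z/2 - 35/2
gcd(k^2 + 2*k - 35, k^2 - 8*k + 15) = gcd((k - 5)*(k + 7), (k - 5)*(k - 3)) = k - 5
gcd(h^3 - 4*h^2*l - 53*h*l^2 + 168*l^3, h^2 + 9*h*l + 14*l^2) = h + 7*l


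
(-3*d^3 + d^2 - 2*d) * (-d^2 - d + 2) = 3*d^5 + 2*d^4 - 5*d^3 + 4*d^2 - 4*d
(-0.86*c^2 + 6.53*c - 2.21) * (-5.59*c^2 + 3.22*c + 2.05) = 4.8074*c^4 - 39.2719*c^3 + 31.6175*c^2 + 6.2703*c - 4.5305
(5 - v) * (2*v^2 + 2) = -2*v^3 + 10*v^2 - 2*v + 10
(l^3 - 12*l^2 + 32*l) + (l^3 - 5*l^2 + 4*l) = 2*l^3 - 17*l^2 + 36*l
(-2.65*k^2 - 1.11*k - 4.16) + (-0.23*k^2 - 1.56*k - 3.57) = -2.88*k^2 - 2.67*k - 7.73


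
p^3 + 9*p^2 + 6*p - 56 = (p - 2)*(p + 4)*(p + 7)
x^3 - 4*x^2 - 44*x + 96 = (x - 8)*(x - 2)*(x + 6)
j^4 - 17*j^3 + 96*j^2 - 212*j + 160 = (j - 8)*(j - 5)*(j - 2)^2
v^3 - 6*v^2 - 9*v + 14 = (v - 7)*(v - 1)*(v + 2)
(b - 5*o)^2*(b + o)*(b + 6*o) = b^4 - 3*b^3*o - 39*b^2*o^2 + 115*b*o^3 + 150*o^4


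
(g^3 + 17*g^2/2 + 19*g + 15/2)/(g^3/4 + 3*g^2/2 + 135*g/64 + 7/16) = 32*(2*g^3 + 17*g^2 + 38*g + 15)/(16*g^3 + 96*g^2 + 135*g + 28)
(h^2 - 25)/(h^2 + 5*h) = (h - 5)/h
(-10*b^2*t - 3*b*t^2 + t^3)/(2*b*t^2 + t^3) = (-5*b + t)/t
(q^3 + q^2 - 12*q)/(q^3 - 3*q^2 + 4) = q*(q^2 + q - 12)/(q^3 - 3*q^2 + 4)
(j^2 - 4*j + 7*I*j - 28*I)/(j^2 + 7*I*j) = (j - 4)/j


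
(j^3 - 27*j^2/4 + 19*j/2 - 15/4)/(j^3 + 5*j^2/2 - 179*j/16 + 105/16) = 4*(j^2 - 6*j + 5)/(4*j^2 + 13*j - 35)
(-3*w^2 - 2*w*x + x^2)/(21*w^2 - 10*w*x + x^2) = (w + x)/(-7*w + x)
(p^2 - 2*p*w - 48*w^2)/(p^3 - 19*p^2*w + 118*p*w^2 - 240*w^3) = (p + 6*w)/(p^2 - 11*p*w + 30*w^2)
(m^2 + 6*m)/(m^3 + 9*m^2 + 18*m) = 1/(m + 3)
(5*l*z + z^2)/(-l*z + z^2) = (5*l + z)/(-l + z)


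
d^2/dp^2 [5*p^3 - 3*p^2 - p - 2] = 30*p - 6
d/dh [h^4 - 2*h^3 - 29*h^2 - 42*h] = 4*h^3 - 6*h^2 - 58*h - 42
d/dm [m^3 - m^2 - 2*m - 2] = 3*m^2 - 2*m - 2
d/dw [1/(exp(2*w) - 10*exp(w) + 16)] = 2*(5 - exp(w))*exp(w)/(exp(2*w) - 10*exp(w) + 16)^2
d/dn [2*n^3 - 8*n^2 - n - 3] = 6*n^2 - 16*n - 1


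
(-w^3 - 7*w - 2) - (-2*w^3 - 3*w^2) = w^3 + 3*w^2 - 7*w - 2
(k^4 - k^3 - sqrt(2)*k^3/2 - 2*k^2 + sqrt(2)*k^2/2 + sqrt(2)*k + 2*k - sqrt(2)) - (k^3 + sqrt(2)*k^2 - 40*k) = k^4 - 2*k^3 - sqrt(2)*k^3/2 - 2*k^2 - sqrt(2)*k^2/2 + sqrt(2)*k + 42*k - sqrt(2)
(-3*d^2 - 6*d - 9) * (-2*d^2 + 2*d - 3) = 6*d^4 + 6*d^3 + 15*d^2 + 27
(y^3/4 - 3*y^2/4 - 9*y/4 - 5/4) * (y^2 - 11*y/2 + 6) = y^5/4 - 17*y^4/8 + 27*y^3/8 + 53*y^2/8 - 53*y/8 - 15/2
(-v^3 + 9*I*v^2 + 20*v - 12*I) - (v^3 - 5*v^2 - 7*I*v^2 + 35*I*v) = -2*v^3 + 5*v^2 + 16*I*v^2 + 20*v - 35*I*v - 12*I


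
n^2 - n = n*(n - 1)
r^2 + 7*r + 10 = (r + 2)*(r + 5)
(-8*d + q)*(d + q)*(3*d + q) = -24*d^3 - 29*d^2*q - 4*d*q^2 + q^3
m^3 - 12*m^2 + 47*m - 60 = (m - 5)*(m - 4)*(m - 3)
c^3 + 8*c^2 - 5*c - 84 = (c - 3)*(c + 4)*(c + 7)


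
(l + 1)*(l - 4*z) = l^2 - 4*l*z + l - 4*z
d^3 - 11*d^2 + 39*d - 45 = (d - 5)*(d - 3)^2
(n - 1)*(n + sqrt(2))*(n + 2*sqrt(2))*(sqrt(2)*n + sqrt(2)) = sqrt(2)*n^4 + 6*n^3 + 3*sqrt(2)*n^2 - 6*n - 4*sqrt(2)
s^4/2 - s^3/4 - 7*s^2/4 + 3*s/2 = s*(s/2 + 1)*(s - 3/2)*(s - 1)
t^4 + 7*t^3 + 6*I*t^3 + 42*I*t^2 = t^2*(t + 7)*(t + 6*I)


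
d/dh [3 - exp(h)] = -exp(h)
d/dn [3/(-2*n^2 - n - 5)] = 3*(4*n + 1)/(2*n^2 + n + 5)^2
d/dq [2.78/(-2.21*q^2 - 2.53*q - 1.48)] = (12.2876*q + 7.0334)/(2.21*q^2 + 2.53*q + 1.48)^2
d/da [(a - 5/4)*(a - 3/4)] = 2*a - 2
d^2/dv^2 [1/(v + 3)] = 2/(v + 3)^3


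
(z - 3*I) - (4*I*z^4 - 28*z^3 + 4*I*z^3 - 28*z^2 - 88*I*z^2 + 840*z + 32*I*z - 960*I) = -4*I*z^4 + 28*z^3 - 4*I*z^3 + 28*z^2 + 88*I*z^2 - 839*z - 32*I*z + 957*I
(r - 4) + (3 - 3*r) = -2*r - 1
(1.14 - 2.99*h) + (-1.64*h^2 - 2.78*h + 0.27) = -1.64*h^2 - 5.77*h + 1.41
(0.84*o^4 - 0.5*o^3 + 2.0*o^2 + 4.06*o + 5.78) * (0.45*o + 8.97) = 0.378*o^5 + 7.3098*o^4 - 3.585*o^3 + 19.767*o^2 + 39.0192*o + 51.8466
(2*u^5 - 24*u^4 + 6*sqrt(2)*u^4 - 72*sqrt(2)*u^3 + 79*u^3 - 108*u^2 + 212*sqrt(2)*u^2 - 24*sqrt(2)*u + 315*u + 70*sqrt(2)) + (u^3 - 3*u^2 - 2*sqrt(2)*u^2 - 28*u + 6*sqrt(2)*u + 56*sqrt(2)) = 2*u^5 - 24*u^4 + 6*sqrt(2)*u^4 - 72*sqrt(2)*u^3 + 80*u^3 - 111*u^2 + 210*sqrt(2)*u^2 - 18*sqrt(2)*u + 287*u + 126*sqrt(2)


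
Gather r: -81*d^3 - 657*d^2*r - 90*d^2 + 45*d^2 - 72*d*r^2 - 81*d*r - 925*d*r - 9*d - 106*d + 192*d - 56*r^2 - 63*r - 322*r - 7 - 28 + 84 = -81*d^3 - 45*d^2 + 77*d + r^2*(-72*d - 56) + r*(-657*d^2 - 1006*d - 385) + 49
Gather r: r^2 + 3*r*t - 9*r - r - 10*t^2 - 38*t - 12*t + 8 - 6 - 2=r^2 + r*(3*t - 10) - 10*t^2 - 50*t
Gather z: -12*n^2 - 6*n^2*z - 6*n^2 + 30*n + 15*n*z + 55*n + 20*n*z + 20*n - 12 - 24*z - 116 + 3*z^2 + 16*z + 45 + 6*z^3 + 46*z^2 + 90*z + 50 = -18*n^2 + 105*n + 6*z^3 + 49*z^2 + z*(-6*n^2 + 35*n + 82) - 33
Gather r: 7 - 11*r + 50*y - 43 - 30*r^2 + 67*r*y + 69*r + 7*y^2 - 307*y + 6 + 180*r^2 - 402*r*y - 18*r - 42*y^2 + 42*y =150*r^2 + r*(40 - 335*y) - 35*y^2 - 215*y - 30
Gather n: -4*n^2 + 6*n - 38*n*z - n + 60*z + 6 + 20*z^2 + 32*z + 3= -4*n^2 + n*(5 - 38*z) + 20*z^2 + 92*z + 9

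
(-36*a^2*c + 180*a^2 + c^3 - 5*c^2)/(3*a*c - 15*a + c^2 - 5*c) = (-36*a^2 + c^2)/(3*a + c)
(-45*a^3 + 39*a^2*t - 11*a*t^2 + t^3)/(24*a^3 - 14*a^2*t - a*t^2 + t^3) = (15*a^2 - 8*a*t + t^2)/(-8*a^2 + 2*a*t + t^2)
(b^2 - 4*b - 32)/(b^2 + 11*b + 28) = (b - 8)/(b + 7)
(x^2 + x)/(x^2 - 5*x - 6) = x/(x - 6)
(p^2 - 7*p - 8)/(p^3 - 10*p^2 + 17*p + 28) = (p - 8)/(p^2 - 11*p + 28)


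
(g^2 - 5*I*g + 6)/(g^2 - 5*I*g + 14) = (g^2 - 5*I*g + 6)/(g^2 - 5*I*g + 14)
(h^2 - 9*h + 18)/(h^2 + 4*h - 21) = (h - 6)/(h + 7)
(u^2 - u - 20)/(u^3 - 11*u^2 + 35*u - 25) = (u + 4)/(u^2 - 6*u + 5)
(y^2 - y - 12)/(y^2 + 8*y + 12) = (y^2 - y - 12)/(y^2 + 8*y + 12)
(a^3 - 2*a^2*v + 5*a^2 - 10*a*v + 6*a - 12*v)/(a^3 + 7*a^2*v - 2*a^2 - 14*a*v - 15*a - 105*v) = (a^2 - 2*a*v + 2*a - 4*v)/(a^2 + 7*a*v - 5*a - 35*v)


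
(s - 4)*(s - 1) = s^2 - 5*s + 4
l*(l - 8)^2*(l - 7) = l^4 - 23*l^3 + 176*l^2 - 448*l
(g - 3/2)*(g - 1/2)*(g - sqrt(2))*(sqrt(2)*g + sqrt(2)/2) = sqrt(2)*g^4 - 3*sqrt(2)*g^3/2 - 2*g^3 - sqrt(2)*g^2/4 + 3*g^2 + g/2 + 3*sqrt(2)*g/8 - 3/4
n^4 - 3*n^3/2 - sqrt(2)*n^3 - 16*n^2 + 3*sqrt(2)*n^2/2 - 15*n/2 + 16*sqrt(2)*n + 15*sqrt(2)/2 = (n - 5)*(n + 1/2)*(n + 3)*(n - sqrt(2))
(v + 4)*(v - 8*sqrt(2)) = v^2 - 8*sqrt(2)*v + 4*v - 32*sqrt(2)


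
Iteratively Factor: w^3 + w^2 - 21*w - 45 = (w + 3)*(w^2 - 2*w - 15) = (w + 3)^2*(w - 5)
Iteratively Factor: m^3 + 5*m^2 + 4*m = (m + 4)*(m^2 + m) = (m + 1)*(m + 4)*(m)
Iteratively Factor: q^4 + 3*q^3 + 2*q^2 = (q + 1)*(q^3 + 2*q^2) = (q + 1)*(q + 2)*(q^2) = q*(q + 1)*(q + 2)*(q)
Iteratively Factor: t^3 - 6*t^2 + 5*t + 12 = (t + 1)*(t^2 - 7*t + 12) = (t - 3)*(t + 1)*(t - 4)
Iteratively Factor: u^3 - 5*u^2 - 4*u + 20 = (u - 2)*(u^2 - 3*u - 10) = (u - 5)*(u - 2)*(u + 2)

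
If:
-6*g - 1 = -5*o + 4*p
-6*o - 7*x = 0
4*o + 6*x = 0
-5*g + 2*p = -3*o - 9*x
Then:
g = -1/16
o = 0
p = -5/32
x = 0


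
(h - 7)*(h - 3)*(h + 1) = h^3 - 9*h^2 + 11*h + 21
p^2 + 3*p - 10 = (p - 2)*(p + 5)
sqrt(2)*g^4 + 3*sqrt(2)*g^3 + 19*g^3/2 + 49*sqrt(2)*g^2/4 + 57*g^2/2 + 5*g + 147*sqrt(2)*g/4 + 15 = (g + 3)*(g + 2*sqrt(2))*(g + 5*sqrt(2)/2)*(sqrt(2)*g + 1/2)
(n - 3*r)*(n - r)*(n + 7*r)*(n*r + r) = n^4*r + 3*n^3*r^2 + n^3*r - 25*n^2*r^3 + 3*n^2*r^2 + 21*n*r^4 - 25*n*r^3 + 21*r^4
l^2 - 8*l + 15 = (l - 5)*(l - 3)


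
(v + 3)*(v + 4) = v^2 + 7*v + 12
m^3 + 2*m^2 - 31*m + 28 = (m - 4)*(m - 1)*(m + 7)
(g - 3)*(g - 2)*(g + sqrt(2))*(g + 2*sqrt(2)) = g^4 - 5*g^3 + 3*sqrt(2)*g^3 - 15*sqrt(2)*g^2 + 10*g^2 - 20*g + 18*sqrt(2)*g + 24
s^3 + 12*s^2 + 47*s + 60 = (s + 3)*(s + 4)*(s + 5)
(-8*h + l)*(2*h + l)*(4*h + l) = -64*h^3 - 40*h^2*l - 2*h*l^2 + l^3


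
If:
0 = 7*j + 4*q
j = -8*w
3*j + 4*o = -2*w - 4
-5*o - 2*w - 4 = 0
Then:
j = -16/59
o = -48/59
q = 28/59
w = 2/59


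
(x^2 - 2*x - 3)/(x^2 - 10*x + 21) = (x + 1)/(x - 7)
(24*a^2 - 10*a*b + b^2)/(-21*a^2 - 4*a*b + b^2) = (-24*a^2 + 10*a*b - b^2)/(21*a^2 + 4*a*b - b^2)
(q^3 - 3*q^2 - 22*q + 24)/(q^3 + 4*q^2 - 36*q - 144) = (q - 1)/(q + 6)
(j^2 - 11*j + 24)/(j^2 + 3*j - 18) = (j - 8)/(j + 6)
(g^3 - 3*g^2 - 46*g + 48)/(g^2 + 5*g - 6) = g - 8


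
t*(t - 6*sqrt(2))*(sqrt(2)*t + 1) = sqrt(2)*t^3 - 11*t^2 - 6*sqrt(2)*t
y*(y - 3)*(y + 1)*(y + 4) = y^4 + 2*y^3 - 11*y^2 - 12*y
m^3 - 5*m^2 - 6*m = m*(m - 6)*(m + 1)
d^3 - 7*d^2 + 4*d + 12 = (d - 6)*(d - 2)*(d + 1)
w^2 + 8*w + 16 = (w + 4)^2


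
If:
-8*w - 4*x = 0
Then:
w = -x/2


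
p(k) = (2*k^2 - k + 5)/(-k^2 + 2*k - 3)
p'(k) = (2*k - 2)*(2*k^2 - k + 5)/(-k^2 + 2*k - 3)^2 + (4*k - 1)/(-k^2 + 2*k - 3)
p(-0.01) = -1.66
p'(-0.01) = -0.77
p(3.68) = -3.09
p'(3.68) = 0.31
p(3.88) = -3.03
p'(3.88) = 0.29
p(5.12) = -2.76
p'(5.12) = 0.17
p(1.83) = -3.67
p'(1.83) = -0.08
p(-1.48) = -1.33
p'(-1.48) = 0.04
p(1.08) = -3.12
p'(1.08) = -1.41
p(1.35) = -3.44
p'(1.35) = -0.94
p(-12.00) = -1.78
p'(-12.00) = 0.02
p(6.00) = -2.63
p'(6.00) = 0.12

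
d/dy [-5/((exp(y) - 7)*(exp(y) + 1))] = 5*(exp(y) - 3)/(2*(exp(y) - 7)^2*cosh(y/2)^2)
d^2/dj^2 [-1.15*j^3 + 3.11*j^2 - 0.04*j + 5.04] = 6.22 - 6.9*j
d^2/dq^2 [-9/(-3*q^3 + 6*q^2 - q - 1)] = 18*(3*(2 - 3*q)*(3*q^3 - 6*q^2 + q + 1) + (9*q^2 - 12*q + 1)^2)/(3*q^3 - 6*q^2 + q + 1)^3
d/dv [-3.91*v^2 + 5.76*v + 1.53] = 5.76 - 7.82*v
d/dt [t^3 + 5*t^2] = t*(3*t + 10)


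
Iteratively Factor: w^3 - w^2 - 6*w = (w)*(w^2 - w - 6) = w*(w - 3)*(w + 2)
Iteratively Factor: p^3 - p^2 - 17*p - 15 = (p + 1)*(p^2 - 2*p - 15) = (p + 1)*(p + 3)*(p - 5)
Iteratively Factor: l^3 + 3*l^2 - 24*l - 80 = (l - 5)*(l^2 + 8*l + 16) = (l - 5)*(l + 4)*(l + 4)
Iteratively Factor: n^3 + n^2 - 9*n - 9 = (n + 3)*(n^2 - 2*n - 3) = (n - 3)*(n + 3)*(n + 1)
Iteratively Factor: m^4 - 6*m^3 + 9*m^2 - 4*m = (m - 1)*(m^3 - 5*m^2 + 4*m) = m*(m - 1)*(m^2 - 5*m + 4) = m*(m - 4)*(m - 1)*(m - 1)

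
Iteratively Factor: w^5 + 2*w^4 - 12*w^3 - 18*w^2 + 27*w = (w - 3)*(w^4 + 5*w^3 + 3*w^2 - 9*w) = w*(w - 3)*(w^3 + 5*w^2 + 3*w - 9) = w*(w - 3)*(w - 1)*(w^2 + 6*w + 9) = w*(w - 3)*(w - 1)*(w + 3)*(w + 3)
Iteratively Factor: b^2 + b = (b)*(b + 1)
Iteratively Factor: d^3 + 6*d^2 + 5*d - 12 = (d - 1)*(d^2 + 7*d + 12) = (d - 1)*(d + 3)*(d + 4)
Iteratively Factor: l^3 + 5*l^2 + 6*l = (l + 2)*(l^2 + 3*l) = l*(l + 2)*(l + 3)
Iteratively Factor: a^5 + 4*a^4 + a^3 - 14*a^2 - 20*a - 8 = (a + 1)*(a^4 + 3*a^3 - 2*a^2 - 12*a - 8) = (a - 2)*(a + 1)*(a^3 + 5*a^2 + 8*a + 4) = (a - 2)*(a + 1)*(a + 2)*(a^2 + 3*a + 2) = (a - 2)*(a + 1)*(a + 2)^2*(a + 1)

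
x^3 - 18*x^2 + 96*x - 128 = (x - 8)^2*(x - 2)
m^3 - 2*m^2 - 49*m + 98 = (m - 7)*(m - 2)*(m + 7)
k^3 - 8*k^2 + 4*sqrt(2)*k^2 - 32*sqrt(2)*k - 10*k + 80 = (k - 8)*(k - sqrt(2))*(k + 5*sqrt(2))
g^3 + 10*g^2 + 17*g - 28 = (g - 1)*(g + 4)*(g + 7)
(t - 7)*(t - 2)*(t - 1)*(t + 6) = t^4 - 4*t^3 - 37*t^2 + 124*t - 84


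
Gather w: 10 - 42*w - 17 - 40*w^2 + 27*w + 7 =-40*w^2 - 15*w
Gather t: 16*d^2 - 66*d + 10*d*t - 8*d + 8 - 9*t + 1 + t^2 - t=16*d^2 - 74*d + t^2 + t*(10*d - 10) + 9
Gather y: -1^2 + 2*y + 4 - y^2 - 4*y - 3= -y^2 - 2*y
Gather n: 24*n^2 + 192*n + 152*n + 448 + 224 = 24*n^2 + 344*n + 672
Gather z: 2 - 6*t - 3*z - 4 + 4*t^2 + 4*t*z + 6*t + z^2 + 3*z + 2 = 4*t^2 + 4*t*z + z^2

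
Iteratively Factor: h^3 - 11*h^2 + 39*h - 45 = (h - 3)*(h^2 - 8*h + 15) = (h - 5)*(h - 3)*(h - 3)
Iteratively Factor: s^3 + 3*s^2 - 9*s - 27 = (s + 3)*(s^2 - 9) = (s + 3)^2*(s - 3)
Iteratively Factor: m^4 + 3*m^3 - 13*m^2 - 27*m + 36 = (m - 3)*(m^3 + 6*m^2 + 5*m - 12) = (m - 3)*(m + 3)*(m^2 + 3*m - 4) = (m - 3)*(m - 1)*(m + 3)*(m + 4)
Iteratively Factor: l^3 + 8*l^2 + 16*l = (l + 4)*(l^2 + 4*l) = l*(l + 4)*(l + 4)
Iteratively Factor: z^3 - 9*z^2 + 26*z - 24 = (z - 2)*(z^2 - 7*z + 12) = (z - 4)*(z - 2)*(z - 3)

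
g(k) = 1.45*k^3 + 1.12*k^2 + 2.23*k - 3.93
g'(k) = 4.35*k^2 + 2.24*k + 2.23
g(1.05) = 1.32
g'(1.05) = 9.38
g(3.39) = 72.99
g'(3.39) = 59.81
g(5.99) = 361.25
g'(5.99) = 171.73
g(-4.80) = -149.19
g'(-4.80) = 91.70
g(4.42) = 153.02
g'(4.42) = 97.11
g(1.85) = 13.21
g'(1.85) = 21.26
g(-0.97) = -6.36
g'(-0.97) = 4.15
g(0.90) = 0.04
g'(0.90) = 7.77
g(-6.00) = -290.19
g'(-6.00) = 145.39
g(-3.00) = -39.69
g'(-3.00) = 34.66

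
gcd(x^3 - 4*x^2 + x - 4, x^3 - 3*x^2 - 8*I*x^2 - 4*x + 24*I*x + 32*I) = x - 4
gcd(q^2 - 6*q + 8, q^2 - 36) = 1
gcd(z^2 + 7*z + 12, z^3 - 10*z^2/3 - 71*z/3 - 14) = z + 3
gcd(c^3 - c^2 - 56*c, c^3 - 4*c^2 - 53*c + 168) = c^2 - c - 56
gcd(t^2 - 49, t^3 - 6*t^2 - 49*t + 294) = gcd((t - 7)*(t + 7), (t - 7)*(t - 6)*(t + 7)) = t^2 - 49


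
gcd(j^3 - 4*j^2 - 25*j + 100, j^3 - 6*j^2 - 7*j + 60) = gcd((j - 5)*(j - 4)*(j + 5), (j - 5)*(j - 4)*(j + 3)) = j^2 - 9*j + 20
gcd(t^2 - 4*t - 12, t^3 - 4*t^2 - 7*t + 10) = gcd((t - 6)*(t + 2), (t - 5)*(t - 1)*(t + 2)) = t + 2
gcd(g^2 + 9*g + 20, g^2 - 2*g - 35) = g + 5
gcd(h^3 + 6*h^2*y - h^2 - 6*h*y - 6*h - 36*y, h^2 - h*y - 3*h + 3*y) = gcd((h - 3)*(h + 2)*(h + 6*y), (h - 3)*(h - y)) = h - 3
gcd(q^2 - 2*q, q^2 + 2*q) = q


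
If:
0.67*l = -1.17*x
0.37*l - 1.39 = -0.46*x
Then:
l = 13.04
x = -7.47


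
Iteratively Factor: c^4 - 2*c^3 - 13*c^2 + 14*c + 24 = (c + 3)*(c^3 - 5*c^2 + 2*c + 8) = (c - 2)*(c + 3)*(c^2 - 3*c - 4) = (c - 4)*(c - 2)*(c + 3)*(c + 1)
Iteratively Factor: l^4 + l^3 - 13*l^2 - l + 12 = (l + 1)*(l^3 - 13*l + 12) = (l - 3)*(l + 1)*(l^2 + 3*l - 4) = (l - 3)*(l + 1)*(l + 4)*(l - 1)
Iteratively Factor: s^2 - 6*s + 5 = (s - 1)*(s - 5)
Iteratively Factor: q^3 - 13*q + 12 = (q - 3)*(q^2 + 3*q - 4) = (q - 3)*(q + 4)*(q - 1)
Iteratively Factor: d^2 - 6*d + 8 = (d - 4)*(d - 2)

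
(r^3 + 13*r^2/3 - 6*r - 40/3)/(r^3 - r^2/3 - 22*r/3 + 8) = (3*r^2 + 19*r + 20)/(3*r^2 + 5*r - 12)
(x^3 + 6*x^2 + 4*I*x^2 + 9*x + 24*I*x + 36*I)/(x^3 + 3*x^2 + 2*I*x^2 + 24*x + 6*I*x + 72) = (x^2 + x*(3 + 4*I) + 12*I)/(x^2 + 2*I*x + 24)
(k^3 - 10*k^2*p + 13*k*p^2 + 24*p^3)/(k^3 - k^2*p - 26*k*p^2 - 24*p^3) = (-k^2 + 11*k*p - 24*p^2)/(-k^2 + 2*k*p + 24*p^2)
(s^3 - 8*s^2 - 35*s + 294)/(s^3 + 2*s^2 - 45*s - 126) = (s - 7)/(s + 3)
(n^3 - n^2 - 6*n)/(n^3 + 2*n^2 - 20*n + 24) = n*(n^2 - n - 6)/(n^3 + 2*n^2 - 20*n + 24)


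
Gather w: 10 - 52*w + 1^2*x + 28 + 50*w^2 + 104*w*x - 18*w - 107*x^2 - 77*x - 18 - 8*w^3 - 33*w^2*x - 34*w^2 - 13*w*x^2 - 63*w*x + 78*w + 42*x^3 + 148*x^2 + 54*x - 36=-8*w^3 + w^2*(16 - 33*x) + w*(-13*x^2 + 41*x + 8) + 42*x^3 + 41*x^2 - 22*x - 16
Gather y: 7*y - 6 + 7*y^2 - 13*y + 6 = 7*y^2 - 6*y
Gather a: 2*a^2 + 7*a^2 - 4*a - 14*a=9*a^2 - 18*a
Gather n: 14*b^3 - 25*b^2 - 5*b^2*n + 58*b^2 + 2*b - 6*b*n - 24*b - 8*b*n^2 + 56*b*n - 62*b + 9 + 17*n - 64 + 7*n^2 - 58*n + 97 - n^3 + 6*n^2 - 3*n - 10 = 14*b^3 + 33*b^2 - 84*b - n^3 + n^2*(13 - 8*b) + n*(-5*b^2 + 50*b - 44) + 32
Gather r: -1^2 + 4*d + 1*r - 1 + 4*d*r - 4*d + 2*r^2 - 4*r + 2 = 2*r^2 + r*(4*d - 3)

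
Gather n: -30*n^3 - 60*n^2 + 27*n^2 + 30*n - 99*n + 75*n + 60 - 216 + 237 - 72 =-30*n^3 - 33*n^2 + 6*n + 9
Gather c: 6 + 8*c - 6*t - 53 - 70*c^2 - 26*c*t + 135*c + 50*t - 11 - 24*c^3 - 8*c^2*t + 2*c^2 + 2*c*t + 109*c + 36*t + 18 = -24*c^3 + c^2*(-8*t - 68) + c*(252 - 24*t) + 80*t - 40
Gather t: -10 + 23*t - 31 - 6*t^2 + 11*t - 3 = -6*t^2 + 34*t - 44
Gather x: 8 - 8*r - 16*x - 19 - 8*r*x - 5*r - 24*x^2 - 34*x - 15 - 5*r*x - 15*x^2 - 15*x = -13*r - 39*x^2 + x*(-13*r - 65) - 26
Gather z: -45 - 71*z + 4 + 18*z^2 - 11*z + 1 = 18*z^2 - 82*z - 40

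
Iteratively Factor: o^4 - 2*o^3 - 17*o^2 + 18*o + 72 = (o + 3)*(o^3 - 5*o^2 - 2*o + 24) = (o - 4)*(o + 3)*(o^2 - o - 6) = (o - 4)*(o + 2)*(o + 3)*(o - 3)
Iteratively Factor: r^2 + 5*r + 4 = (r + 4)*(r + 1)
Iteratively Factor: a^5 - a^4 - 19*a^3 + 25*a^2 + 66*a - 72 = (a - 3)*(a^4 + 2*a^3 - 13*a^2 - 14*a + 24) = (a - 3)*(a - 1)*(a^3 + 3*a^2 - 10*a - 24) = (a - 3)*(a - 1)*(a + 2)*(a^2 + a - 12) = (a - 3)*(a - 1)*(a + 2)*(a + 4)*(a - 3)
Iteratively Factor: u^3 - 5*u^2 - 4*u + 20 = (u - 5)*(u^2 - 4) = (u - 5)*(u + 2)*(u - 2)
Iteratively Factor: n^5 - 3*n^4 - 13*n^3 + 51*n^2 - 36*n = (n - 1)*(n^4 - 2*n^3 - 15*n^2 + 36*n) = (n - 1)*(n + 4)*(n^3 - 6*n^2 + 9*n) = (n - 3)*(n - 1)*(n + 4)*(n^2 - 3*n) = n*(n - 3)*(n - 1)*(n + 4)*(n - 3)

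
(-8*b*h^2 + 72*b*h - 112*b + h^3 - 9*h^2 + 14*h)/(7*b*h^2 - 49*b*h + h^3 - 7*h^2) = (-8*b*h + 16*b + h^2 - 2*h)/(h*(7*b + h))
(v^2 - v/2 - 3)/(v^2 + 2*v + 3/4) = 2*(v - 2)/(2*v + 1)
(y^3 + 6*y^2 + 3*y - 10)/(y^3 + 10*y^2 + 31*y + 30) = (y - 1)/(y + 3)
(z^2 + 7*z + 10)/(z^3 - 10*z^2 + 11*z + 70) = (z + 5)/(z^2 - 12*z + 35)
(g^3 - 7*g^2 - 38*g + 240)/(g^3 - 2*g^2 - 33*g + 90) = (g - 8)/(g - 3)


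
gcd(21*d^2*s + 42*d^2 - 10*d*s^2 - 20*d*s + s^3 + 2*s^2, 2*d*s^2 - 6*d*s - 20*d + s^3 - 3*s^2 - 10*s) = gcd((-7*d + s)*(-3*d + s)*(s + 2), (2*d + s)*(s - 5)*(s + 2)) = s + 2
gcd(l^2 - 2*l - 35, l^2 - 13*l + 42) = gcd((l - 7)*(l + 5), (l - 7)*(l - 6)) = l - 7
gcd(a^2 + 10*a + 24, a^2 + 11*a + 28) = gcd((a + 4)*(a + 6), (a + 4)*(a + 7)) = a + 4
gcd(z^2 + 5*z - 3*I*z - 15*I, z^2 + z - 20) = z + 5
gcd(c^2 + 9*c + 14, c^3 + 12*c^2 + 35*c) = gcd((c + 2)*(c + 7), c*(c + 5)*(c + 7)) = c + 7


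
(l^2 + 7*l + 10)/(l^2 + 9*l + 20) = (l + 2)/(l + 4)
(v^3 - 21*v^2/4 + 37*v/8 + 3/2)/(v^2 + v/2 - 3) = (v^2 - 15*v/4 - 1)/(v + 2)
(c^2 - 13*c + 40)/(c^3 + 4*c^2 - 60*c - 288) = (c - 5)/(c^2 + 12*c + 36)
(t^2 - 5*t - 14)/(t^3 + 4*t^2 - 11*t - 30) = (t - 7)/(t^2 + 2*t - 15)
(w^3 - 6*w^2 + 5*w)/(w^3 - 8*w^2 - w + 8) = w*(w - 5)/(w^2 - 7*w - 8)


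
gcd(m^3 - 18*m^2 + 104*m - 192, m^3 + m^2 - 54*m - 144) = m - 8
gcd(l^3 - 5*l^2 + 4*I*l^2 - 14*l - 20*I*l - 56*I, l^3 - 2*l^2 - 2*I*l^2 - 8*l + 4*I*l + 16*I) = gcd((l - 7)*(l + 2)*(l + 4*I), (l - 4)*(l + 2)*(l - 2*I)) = l + 2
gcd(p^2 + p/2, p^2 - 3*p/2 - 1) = p + 1/2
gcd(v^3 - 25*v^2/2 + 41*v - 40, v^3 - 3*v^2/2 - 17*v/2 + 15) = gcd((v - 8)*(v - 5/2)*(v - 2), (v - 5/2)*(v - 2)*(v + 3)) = v^2 - 9*v/2 + 5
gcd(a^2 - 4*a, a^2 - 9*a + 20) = a - 4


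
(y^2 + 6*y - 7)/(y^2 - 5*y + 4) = (y + 7)/(y - 4)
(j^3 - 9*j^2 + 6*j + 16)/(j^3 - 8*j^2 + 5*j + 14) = (j - 8)/(j - 7)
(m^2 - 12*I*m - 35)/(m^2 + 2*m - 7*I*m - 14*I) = (m - 5*I)/(m + 2)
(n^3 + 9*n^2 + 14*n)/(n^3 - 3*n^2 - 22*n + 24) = n*(n^2 + 9*n + 14)/(n^3 - 3*n^2 - 22*n + 24)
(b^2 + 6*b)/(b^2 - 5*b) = (b + 6)/(b - 5)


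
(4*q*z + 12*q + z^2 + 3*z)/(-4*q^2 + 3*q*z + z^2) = (z + 3)/(-q + z)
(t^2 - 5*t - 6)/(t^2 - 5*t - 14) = (-t^2 + 5*t + 6)/(-t^2 + 5*t + 14)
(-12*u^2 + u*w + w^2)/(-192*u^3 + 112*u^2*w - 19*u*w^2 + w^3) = (4*u + w)/(64*u^2 - 16*u*w + w^2)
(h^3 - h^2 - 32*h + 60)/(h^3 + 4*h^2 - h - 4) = (h^3 - h^2 - 32*h + 60)/(h^3 + 4*h^2 - h - 4)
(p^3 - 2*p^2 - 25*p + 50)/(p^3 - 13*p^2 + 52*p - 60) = (p + 5)/(p - 6)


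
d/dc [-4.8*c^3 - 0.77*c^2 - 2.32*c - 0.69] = -14.4*c^2 - 1.54*c - 2.32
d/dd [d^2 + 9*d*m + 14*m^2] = 2*d + 9*m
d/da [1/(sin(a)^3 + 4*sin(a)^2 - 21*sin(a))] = (-3*cos(a) - 8/tan(a) + 21*cos(a)/sin(a)^2)/((sin(a) - 3)^2*(sin(a) + 7)^2)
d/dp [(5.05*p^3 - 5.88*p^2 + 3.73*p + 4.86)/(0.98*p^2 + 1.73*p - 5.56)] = (4.949*p^4 + 17.473*p^3 - 98.0618*p^2 + 55.86*p - 29.1466)/(0.9604*p^4 + 3.3908*p^3 - 7.9047*p^2 - 19.2376*p + 30.9136)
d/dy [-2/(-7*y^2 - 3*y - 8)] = 2*(-14*y - 3)/(7*y^2 + 3*y + 8)^2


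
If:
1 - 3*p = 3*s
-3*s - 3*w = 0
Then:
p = w + 1/3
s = -w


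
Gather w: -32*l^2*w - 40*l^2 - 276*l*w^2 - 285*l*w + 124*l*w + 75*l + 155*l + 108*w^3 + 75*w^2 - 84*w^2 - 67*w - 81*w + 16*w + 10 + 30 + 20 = -40*l^2 + 230*l + 108*w^3 + w^2*(-276*l - 9) + w*(-32*l^2 - 161*l - 132) + 60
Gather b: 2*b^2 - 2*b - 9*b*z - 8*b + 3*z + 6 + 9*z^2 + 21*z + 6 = 2*b^2 + b*(-9*z - 10) + 9*z^2 + 24*z + 12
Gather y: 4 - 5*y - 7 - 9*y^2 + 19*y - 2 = -9*y^2 + 14*y - 5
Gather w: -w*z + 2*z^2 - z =-w*z + 2*z^2 - z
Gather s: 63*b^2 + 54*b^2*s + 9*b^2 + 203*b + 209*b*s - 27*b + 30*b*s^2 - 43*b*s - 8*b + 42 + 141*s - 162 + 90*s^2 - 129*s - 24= 72*b^2 + 168*b + s^2*(30*b + 90) + s*(54*b^2 + 166*b + 12) - 144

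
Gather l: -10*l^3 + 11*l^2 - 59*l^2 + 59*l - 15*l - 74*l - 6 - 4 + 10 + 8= -10*l^3 - 48*l^2 - 30*l + 8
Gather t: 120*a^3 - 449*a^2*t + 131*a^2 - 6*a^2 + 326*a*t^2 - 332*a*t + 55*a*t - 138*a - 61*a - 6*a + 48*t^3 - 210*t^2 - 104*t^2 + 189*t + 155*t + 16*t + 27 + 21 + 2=120*a^3 + 125*a^2 - 205*a + 48*t^3 + t^2*(326*a - 314) + t*(-449*a^2 - 277*a + 360) + 50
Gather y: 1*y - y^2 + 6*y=-y^2 + 7*y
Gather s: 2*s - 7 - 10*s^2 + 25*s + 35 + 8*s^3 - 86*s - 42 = 8*s^3 - 10*s^2 - 59*s - 14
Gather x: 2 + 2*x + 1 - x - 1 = x + 2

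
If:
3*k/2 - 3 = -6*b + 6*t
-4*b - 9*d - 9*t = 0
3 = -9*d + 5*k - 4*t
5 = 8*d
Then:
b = -621/1952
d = 5/8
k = 653/488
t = -59/122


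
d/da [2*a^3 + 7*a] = 6*a^2 + 7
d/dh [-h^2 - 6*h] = -2*h - 6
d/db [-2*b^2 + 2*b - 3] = 2 - 4*b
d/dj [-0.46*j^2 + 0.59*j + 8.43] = 0.59 - 0.92*j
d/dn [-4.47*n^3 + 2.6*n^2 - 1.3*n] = -13.41*n^2 + 5.2*n - 1.3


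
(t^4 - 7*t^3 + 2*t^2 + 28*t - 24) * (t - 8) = t^5 - 15*t^4 + 58*t^3 + 12*t^2 - 248*t + 192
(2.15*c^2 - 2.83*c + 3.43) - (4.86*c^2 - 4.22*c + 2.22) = -2.71*c^2 + 1.39*c + 1.21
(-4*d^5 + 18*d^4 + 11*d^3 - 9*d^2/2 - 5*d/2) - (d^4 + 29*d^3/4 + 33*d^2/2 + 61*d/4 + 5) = -4*d^5 + 17*d^4 + 15*d^3/4 - 21*d^2 - 71*d/4 - 5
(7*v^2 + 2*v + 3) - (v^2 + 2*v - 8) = 6*v^2 + 11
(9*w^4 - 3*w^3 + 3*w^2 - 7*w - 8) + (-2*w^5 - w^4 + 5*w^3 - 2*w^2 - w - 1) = -2*w^5 + 8*w^4 + 2*w^3 + w^2 - 8*w - 9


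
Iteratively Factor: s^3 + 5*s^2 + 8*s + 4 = (s + 1)*(s^2 + 4*s + 4) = (s + 1)*(s + 2)*(s + 2)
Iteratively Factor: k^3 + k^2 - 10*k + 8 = (k - 2)*(k^2 + 3*k - 4) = (k - 2)*(k - 1)*(k + 4)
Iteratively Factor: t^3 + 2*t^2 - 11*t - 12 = (t + 1)*(t^2 + t - 12) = (t + 1)*(t + 4)*(t - 3)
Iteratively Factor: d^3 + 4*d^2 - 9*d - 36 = (d - 3)*(d^2 + 7*d + 12) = (d - 3)*(d + 4)*(d + 3)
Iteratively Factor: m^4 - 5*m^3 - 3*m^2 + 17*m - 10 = (m + 2)*(m^3 - 7*m^2 + 11*m - 5) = (m - 5)*(m + 2)*(m^2 - 2*m + 1) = (m - 5)*(m - 1)*(m + 2)*(m - 1)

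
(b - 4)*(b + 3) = b^2 - b - 12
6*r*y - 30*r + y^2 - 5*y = (6*r + y)*(y - 5)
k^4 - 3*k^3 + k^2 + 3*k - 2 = (k - 2)*(k - 1)^2*(k + 1)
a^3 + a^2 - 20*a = a*(a - 4)*(a + 5)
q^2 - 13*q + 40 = (q - 8)*(q - 5)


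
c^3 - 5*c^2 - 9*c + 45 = (c - 5)*(c - 3)*(c + 3)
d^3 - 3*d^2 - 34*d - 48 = (d - 8)*(d + 2)*(d + 3)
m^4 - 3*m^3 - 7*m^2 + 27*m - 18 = (m - 3)*(m - 2)*(m - 1)*(m + 3)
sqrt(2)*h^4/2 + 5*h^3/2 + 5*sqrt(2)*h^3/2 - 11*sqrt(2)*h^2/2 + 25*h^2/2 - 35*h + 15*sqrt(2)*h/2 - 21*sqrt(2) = (h - 2)*(h + 7)*(h + 3*sqrt(2)/2)*(sqrt(2)*h/2 + 1)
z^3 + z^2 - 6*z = z*(z - 2)*(z + 3)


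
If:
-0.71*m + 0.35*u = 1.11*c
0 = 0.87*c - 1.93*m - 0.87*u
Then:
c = 0.468550724637681*u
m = -0.239565217391304*u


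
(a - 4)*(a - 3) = a^2 - 7*a + 12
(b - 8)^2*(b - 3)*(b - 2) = b^4 - 21*b^3 + 150*b^2 - 416*b + 384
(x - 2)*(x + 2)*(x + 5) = x^3 + 5*x^2 - 4*x - 20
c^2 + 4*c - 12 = (c - 2)*(c + 6)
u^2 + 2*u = u*(u + 2)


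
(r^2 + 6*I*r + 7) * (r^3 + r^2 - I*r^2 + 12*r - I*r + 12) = r^5 + r^4 + 5*I*r^4 + 25*r^3 + 5*I*r^3 + 25*r^2 + 65*I*r^2 + 84*r + 65*I*r + 84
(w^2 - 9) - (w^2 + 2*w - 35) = 26 - 2*w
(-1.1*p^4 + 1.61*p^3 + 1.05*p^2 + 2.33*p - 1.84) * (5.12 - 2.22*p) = 2.442*p^5 - 9.2062*p^4 + 5.9122*p^3 + 0.203399999999999*p^2 + 16.0144*p - 9.4208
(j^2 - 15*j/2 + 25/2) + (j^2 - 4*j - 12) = 2*j^2 - 23*j/2 + 1/2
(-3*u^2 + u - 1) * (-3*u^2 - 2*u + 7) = 9*u^4 + 3*u^3 - 20*u^2 + 9*u - 7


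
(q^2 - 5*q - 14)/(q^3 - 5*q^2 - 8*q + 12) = (q - 7)/(q^2 - 7*q + 6)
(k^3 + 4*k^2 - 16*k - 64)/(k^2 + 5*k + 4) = (k^2 - 16)/(k + 1)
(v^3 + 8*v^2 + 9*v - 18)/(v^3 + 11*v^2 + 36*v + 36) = (v - 1)/(v + 2)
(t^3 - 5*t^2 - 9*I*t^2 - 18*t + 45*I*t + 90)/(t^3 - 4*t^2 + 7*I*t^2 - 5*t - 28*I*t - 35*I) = (t^2 - 9*I*t - 18)/(t^2 + t*(1 + 7*I) + 7*I)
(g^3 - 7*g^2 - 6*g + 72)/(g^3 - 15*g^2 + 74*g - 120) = (g + 3)/(g - 5)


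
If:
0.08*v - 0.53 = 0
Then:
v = 6.62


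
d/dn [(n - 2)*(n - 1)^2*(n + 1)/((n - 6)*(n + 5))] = 2*(n^5 - 3*n^4 - 57*n^3 + 133*n^2 - 28*n - 46)/(n^4 - 2*n^3 - 59*n^2 + 60*n + 900)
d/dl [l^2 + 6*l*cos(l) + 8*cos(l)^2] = -6*l*sin(l) + 2*l - 8*sin(2*l) + 6*cos(l)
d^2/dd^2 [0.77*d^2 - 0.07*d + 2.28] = 1.54000000000000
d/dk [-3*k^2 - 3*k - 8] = -6*k - 3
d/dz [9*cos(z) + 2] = -9*sin(z)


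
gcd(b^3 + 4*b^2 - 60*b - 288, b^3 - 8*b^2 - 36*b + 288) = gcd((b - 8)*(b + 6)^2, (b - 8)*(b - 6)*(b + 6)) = b^2 - 2*b - 48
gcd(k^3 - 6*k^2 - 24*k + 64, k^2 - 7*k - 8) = k - 8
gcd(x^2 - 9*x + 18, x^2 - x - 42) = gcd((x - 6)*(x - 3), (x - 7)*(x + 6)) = 1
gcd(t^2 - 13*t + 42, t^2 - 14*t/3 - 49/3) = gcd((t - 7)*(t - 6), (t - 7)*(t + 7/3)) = t - 7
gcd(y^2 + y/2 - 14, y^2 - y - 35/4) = y - 7/2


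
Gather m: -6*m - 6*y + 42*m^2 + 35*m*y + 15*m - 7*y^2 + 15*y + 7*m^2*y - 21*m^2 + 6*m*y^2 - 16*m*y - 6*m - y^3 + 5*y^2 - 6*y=m^2*(7*y + 21) + m*(6*y^2 + 19*y + 3) - y^3 - 2*y^2 + 3*y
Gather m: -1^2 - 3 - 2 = -6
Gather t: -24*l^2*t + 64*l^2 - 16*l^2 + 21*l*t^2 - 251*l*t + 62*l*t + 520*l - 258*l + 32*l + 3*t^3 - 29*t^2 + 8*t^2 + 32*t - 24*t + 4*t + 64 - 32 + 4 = 48*l^2 + 294*l + 3*t^3 + t^2*(21*l - 21) + t*(-24*l^2 - 189*l + 12) + 36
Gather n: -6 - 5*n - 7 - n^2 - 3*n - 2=-n^2 - 8*n - 15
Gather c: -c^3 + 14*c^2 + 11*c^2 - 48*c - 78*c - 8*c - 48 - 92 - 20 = -c^3 + 25*c^2 - 134*c - 160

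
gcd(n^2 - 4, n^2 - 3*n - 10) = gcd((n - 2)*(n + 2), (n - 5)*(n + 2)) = n + 2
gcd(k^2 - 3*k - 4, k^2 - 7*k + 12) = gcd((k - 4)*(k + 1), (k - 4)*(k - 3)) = k - 4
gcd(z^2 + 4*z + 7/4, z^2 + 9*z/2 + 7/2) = z + 7/2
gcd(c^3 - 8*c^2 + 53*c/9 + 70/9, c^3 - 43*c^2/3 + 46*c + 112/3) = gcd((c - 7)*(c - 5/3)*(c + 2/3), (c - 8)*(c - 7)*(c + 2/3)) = c^2 - 19*c/3 - 14/3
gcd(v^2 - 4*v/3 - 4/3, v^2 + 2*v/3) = v + 2/3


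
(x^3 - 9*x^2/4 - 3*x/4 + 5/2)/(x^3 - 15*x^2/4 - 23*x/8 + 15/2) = 2*(x^2 - x - 2)/(2*x^2 - 5*x - 12)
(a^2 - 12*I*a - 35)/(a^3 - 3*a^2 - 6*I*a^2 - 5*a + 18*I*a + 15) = (a - 7*I)/(a^2 - a*(3 + I) + 3*I)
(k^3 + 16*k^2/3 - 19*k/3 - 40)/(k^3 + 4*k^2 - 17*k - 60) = (k - 8/3)/(k - 4)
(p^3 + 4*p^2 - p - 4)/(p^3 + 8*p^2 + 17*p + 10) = (p^2 + 3*p - 4)/(p^2 + 7*p + 10)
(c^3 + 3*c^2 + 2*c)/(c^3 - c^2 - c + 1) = c*(c + 2)/(c^2 - 2*c + 1)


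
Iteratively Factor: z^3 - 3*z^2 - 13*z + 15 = (z + 3)*(z^2 - 6*z + 5) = (z - 1)*(z + 3)*(z - 5)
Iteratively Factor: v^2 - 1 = (v - 1)*(v + 1)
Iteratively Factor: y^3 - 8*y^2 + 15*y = (y)*(y^2 - 8*y + 15) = y*(y - 5)*(y - 3)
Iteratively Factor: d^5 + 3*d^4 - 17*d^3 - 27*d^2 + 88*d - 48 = (d + 4)*(d^4 - d^3 - 13*d^2 + 25*d - 12) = (d - 3)*(d + 4)*(d^3 + 2*d^2 - 7*d + 4) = (d - 3)*(d - 1)*(d + 4)*(d^2 + 3*d - 4) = (d - 3)*(d - 1)*(d + 4)^2*(d - 1)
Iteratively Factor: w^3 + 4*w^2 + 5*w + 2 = (w + 2)*(w^2 + 2*w + 1) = (w + 1)*(w + 2)*(w + 1)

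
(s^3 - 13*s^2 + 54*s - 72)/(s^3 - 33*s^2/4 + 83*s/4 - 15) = 4*(s - 6)/(4*s - 5)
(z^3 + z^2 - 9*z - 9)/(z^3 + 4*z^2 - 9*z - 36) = (z + 1)/(z + 4)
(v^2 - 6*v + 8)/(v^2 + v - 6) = (v - 4)/(v + 3)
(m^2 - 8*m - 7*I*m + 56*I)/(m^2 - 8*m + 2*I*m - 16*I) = (m - 7*I)/(m + 2*I)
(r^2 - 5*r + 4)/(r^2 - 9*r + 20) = (r - 1)/(r - 5)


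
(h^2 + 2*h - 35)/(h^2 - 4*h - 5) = (h + 7)/(h + 1)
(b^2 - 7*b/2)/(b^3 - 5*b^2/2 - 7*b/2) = 1/(b + 1)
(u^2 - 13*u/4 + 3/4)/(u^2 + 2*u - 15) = (u - 1/4)/(u + 5)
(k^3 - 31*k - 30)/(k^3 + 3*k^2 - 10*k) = (k^2 - 5*k - 6)/(k*(k - 2))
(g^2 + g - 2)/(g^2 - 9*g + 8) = (g + 2)/(g - 8)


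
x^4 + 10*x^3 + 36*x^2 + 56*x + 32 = (x + 2)^3*(x + 4)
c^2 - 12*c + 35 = (c - 7)*(c - 5)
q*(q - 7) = q^2 - 7*q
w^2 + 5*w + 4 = (w + 1)*(w + 4)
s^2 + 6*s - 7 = (s - 1)*(s + 7)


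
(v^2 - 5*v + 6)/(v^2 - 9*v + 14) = (v - 3)/(v - 7)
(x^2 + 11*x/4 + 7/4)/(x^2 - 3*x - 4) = (x + 7/4)/(x - 4)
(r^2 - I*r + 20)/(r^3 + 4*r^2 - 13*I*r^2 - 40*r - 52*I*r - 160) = (r + 4*I)/(r^2 + r*(4 - 8*I) - 32*I)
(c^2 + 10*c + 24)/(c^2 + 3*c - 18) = (c + 4)/(c - 3)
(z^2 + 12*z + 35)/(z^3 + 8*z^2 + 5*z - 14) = (z + 5)/(z^2 + z - 2)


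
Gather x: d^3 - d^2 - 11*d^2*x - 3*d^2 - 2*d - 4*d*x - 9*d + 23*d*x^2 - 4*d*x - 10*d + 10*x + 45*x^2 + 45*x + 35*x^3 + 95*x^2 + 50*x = d^3 - 4*d^2 - 21*d + 35*x^3 + x^2*(23*d + 140) + x*(-11*d^2 - 8*d + 105)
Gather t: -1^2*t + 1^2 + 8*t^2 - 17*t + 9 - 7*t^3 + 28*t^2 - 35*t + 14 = -7*t^3 + 36*t^2 - 53*t + 24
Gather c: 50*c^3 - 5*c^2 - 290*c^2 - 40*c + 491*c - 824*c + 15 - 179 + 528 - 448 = 50*c^3 - 295*c^2 - 373*c - 84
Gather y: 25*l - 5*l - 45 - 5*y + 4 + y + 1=20*l - 4*y - 40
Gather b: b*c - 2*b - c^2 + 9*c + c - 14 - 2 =b*(c - 2) - c^2 + 10*c - 16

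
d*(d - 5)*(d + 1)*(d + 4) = d^4 - 21*d^2 - 20*d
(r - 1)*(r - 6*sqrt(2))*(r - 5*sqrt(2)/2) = r^3 - 17*sqrt(2)*r^2/2 - r^2 + 17*sqrt(2)*r/2 + 30*r - 30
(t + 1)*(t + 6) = t^2 + 7*t + 6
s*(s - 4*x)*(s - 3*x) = s^3 - 7*s^2*x + 12*s*x^2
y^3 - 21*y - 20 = (y - 5)*(y + 1)*(y + 4)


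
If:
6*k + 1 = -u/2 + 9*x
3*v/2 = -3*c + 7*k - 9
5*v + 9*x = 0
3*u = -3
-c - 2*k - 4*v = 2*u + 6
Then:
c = -69/4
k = -39/8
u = -1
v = 23/4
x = -115/36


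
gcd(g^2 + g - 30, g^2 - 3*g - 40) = 1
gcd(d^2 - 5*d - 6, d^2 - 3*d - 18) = d - 6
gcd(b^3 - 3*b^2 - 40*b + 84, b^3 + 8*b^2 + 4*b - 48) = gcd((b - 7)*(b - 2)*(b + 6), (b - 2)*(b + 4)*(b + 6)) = b^2 + 4*b - 12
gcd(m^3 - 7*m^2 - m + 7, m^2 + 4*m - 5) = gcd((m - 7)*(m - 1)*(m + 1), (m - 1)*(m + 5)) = m - 1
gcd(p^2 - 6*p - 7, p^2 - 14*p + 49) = p - 7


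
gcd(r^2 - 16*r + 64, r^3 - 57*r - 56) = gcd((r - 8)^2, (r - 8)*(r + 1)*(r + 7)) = r - 8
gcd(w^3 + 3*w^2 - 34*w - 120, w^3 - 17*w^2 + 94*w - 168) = w - 6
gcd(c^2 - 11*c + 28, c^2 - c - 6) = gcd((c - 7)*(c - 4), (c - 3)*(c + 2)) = 1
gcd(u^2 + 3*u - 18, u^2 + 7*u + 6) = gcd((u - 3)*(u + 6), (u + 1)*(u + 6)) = u + 6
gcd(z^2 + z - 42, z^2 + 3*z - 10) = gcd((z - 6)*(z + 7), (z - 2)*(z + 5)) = 1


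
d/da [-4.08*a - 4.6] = -4.08000000000000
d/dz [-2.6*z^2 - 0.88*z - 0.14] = -5.2*z - 0.88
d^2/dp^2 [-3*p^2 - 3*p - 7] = -6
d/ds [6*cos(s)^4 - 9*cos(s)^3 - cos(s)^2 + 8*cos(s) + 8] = (-24*cos(s)^3 + 27*cos(s)^2 + 2*cos(s) - 8)*sin(s)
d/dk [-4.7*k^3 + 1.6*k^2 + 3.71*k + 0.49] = -14.1*k^2 + 3.2*k + 3.71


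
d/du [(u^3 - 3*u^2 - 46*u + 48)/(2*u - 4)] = (u^3 - 9*u^2/2 + 6*u + 22)/(u^2 - 4*u + 4)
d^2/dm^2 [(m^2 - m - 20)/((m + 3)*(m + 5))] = 2*(-9*m^3 - 105*m^2 - 435*m - 635)/(m^6 + 24*m^5 + 237*m^4 + 1232*m^3 + 3555*m^2 + 5400*m + 3375)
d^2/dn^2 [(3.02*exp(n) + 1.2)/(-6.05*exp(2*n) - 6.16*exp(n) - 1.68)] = (-110.53955*exp(4*n) - 63.1426399999996*exp(3*n) + 50.0068800000001*exp(2*n) + 34.505856*exp(n) + 3.894912)*exp(n)/(221.445125*exp(6*n) + 676.4142*exp(5*n) + 873.18924*exp(4*n) + 609.406336*exp(3*n) + 242.472384*exp(2*n) + 52.157952*exp(n) + 4.741632)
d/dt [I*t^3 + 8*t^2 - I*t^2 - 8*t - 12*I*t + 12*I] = 3*I*t^2 + 2*t*(8 - I) - 8 - 12*I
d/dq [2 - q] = -1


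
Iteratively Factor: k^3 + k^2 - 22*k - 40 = (k - 5)*(k^2 + 6*k + 8) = (k - 5)*(k + 2)*(k + 4)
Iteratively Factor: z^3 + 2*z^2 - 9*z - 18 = (z + 2)*(z^2 - 9) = (z - 3)*(z + 2)*(z + 3)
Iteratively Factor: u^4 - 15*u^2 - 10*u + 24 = (u - 1)*(u^3 + u^2 - 14*u - 24) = (u - 1)*(u + 2)*(u^2 - u - 12) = (u - 4)*(u - 1)*(u + 2)*(u + 3)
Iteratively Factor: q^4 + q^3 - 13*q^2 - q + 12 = (q - 1)*(q^3 + 2*q^2 - 11*q - 12) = (q - 1)*(q + 1)*(q^2 + q - 12) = (q - 3)*(q - 1)*(q + 1)*(q + 4)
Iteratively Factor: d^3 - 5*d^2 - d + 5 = (d - 5)*(d^2 - 1) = (d - 5)*(d + 1)*(d - 1)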